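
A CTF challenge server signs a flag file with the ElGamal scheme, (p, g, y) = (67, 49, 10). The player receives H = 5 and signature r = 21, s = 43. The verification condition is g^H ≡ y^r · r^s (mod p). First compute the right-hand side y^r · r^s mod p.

Squares mod 67: 10^1≡10, 10^2≡33, 10^4≡17, 10^8≡21, 10^16≡39
21 = 16 + 4 + 1, so 10^21 ≡ 39·17·10 ≡ 64 (mod 67)
Squares mod 67: 21^1≡21, 21^2≡39, 21^4≡47, 21^8≡65, 21^16≡4, 21^32≡16
43 = 32 + 8 + 2 + 1, so 21^43 ≡ 16·65·39·21 ≡ 56 (mod 67)
y^r · r^s ≡ 64·56 = 3584 ≡ 33 (mod 67)

33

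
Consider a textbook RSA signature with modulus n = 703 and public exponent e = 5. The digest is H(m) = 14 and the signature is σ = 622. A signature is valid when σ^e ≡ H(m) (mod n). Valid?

no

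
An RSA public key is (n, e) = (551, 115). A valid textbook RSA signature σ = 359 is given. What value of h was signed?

461

Squares mod 551: σ^1≡359, σ^2≡498, σ^4≡54, σ^8≡161, σ^16≡24, σ^32≡25, σ^64≡74
115 = 64 + 32 + 16 + 2 + 1, so σ^115 ≡ 74·25·24·498·359 ≡ 461 (mod 551)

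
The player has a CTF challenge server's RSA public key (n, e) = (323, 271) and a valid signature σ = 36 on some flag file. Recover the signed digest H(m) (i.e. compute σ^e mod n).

264

σ^2 ≡ 36^2 = 1296 ≡ 4
σ^4 ≡ 4^2 = 16
σ^8 ≡ 16^2 = 256
σ^16 ≡ 256^2 = 65536 ≡ 290
σ^32 ≡ 290^2 = 84100 ≡ 120
σ^64 ≡ 120^2 = 14400 ≡ 188
σ^128 ≡ 188^2 = 35344 ≡ 137
σ^256 ≡ 137^2 = 18769 ≡ 35
271 = 256 + 8 + 4 + 2 + 1, so σ^271 ≡ 35·256·16·4·36 ≡ 264 (mod 323)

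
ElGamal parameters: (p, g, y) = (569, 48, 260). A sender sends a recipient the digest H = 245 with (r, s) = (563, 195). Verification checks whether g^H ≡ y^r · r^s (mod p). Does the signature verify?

Left side g^H mod p:
Squares mod 569: 48^1≡48, 48^2≡28, 48^4≡215, 48^8≡136, 48^16≡288, 48^32≡439, 48^64≡399, 48^128≡450
245 = 128 + 64 + 32 + 16 + 4 + 1, so 48^245 ≡ 450·399·439·288·215·48 ≡ 362 (mod 569)
Right side y^r · r^s mod p:
Squares mod 569: 260^1≡260, 260^2≡458, 260^4≡372, 260^8≡117, 260^16≡33, 260^32≡520, 260^64≡125, 260^128≡262, 260^256≡364, 260^512≡488
563 = 512 + 32 + 16 + 2 + 1, so 260^563 ≡ 488·520·33·458·260 ≡ 512 (mod 569)
Squares mod 569: 563^1≡563, 563^2≡36, 563^4≡158, 563^8≡497, 563^16≡63, 563^32≡555, 563^64≡196, 563^128≡293
195 = 128 + 64 + 2 + 1, so 563^195 ≡ 293·196·36·563 ≡ 321 (mod 569)
512·321 = 164352 ≡ 480 (mod 569)
362 ≠ 480, so verification fails.

does not verify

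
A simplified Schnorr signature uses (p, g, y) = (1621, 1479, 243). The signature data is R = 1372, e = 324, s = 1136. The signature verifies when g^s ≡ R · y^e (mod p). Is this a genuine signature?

forged

g^s mod p:
1479^1136 mod 1621 = 1370
R · y^e mod p:
243^324 mod 1621 = 1
1372·1 = 1372 ≡ 1372 (mod 1621)
1370 ≠ 1372; the check fails.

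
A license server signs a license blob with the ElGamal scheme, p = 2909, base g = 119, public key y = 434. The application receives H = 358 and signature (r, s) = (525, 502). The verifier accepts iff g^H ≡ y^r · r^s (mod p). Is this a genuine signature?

Left side g^H mod p:
119^2 = 14161 ≡ 2525
119^4 ≡ 2525^2 = 6375625 ≡ 2006
119^8 ≡ 2006^2 = 4024036 ≡ 889
119^16 ≡ 889^2 = 790321 ≡ 1982
119^32 ≡ 1982^2 = 3928324 ≡ 1174
119^64 ≡ 1174^2 = 1378276 ≡ 2319
119^128 ≡ 2319^2 = 5377761 ≡ 1929
119^256 ≡ 1929^2 = 3721041 ≡ 430
358 = 256 + 64 + 32 + 4 + 2, so 119^358 ≡ 430·2319·1174·2006·2525 ≡ 1759 (mod 2909)
Right side y^r · r^s mod p:
434^2 = 188356 ≡ 2180
434^4 ≡ 2180^2 = 4752400 ≡ 2003
434^8 ≡ 2003^2 = 4012009 ≡ 498
434^16 ≡ 498^2 = 248004 ≡ 739
434^32 ≡ 739^2 = 546121 ≡ 2138
434^64 ≡ 2138^2 = 4571044 ≡ 1005
434^128 ≡ 1005^2 = 1010025 ≡ 602
434^256 ≡ 602^2 = 362404 ≡ 1688
434^512 ≡ 1688^2 = 2849344 ≡ 1433
525 = 512 + 8 + 4 + 1, so 434^525 ≡ 1433·498·2003·434 ≡ 2432 (mod 2909)
525^2 = 275625 ≡ 2179
525^4 ≡ 2179^2 = 4748041 ≡ 553
525^8 ≡ 553^2 = 305809 ≡ 364
525^16 ≡ 364^2 = 132496 ≡ 1591
525^32 ≡ 1591^2 = 2531281 ≡ 451
525^64 ≡ 451^2 = 203401 ≡ 2680
525^128 ≡ 2680^2 = 7182400 ≡ 79
525^256 ≡ 79^2 = 6241 ≡ 423
502 = 256 + 128 + 64 + 32 + 16 + 4 + 2, so 525^502 ≡ 423·79·2680·451·1591·553·2179 ≡ 1562 (mod 2909)
2432·1562 = 3798784 ≡ 2539 (mod 2909)
1759 ≠ 2539, so verification fails.

forged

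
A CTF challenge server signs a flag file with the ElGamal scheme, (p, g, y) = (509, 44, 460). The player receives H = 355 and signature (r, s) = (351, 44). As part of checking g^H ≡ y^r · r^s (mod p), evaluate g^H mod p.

103

44^2 = 1936 ≡ 409
44^4 ≡ 409^2 = 167281 ≡ 329
44^8 ≡ 329^2 = 108241 ≡ 333
44^16 ≡ 333^2 = 110889 ≡ 436
44^32 ≡ 436^2 = 190096 ≡ 239
44^64 ≡ 239^2 = 57121 ≡ 113
44^128 ≡ 113^2 = 12769 ≡ 44
44^256 ≡ 44^2 = 1936 ≡ 409
355 = 256 + 64 + 32 + 2 + 1, so 44^355 ≡ 409·113·239·409·44 ≡ 103 (mod 509)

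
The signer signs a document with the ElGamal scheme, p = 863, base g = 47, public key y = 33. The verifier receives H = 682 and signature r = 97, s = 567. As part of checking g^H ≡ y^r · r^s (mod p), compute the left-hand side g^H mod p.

683

Squares mod 863: 47^1≡47, 47^2≡483, 47^4≡279, 47^8≡171, 47^16≡762, 47^32≡708, 47^64≡724, 47^128≡335, 47^256≡35, 47^512≡362
682 = 512 + 128 + 32 + 8 + 2, so 47^682 ≡ 362·335·708·171·483 ≡ 683 (mod 863)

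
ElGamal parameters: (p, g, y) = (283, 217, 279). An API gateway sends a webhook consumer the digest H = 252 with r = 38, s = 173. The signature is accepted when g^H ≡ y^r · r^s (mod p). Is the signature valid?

invalid

Left side g^H mod p:
217^252 mod 283 = 106
Right side y^r · r^s mod p:
279^38 mod 283 = 181
38^173 mod 283 = 127
181·127 = 22987 ≡ 64 (mod 283)
106 ≠ 64, so verification fails.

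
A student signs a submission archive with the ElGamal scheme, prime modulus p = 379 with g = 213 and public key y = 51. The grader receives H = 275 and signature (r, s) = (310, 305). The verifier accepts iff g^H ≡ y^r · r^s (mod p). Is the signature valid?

Left side g^H mod p:
213^2 = 45369 ≡ 268
213^4 ≡ 268^2 = 71824 ≡ 193
213^8 ≡ 193^2 = 37249 ≡ 107
213^16 ≡ 107^2 = 11449 ≡ 79
213^32 ≡ 79^2 = 6241 ≡ 177
213^64 ≡ 177^2 = 31329 ≡ 251
213^128 ≡ 251^2 = 63001 ≡ 87
213^256 ≡ 87^2 = 7569 ≡ 368
275 = 256 + 16 + 2 + 1, so 213^275 ≡ 368·79·268·213 ≡ 177 (mod 379)
Right side y^r · r^s mod p:
51^2 = 2601 ≡ 327
51^4 ≡ 327^2 = 106929 ≡ 51
51^8 ≡ 51^2 = 2601 ≡ 327
51^16 ≡ 327^2 = 106929 ≡ 51
51^32 ≡ 51^2 = 2601 ≡ 327
51^64 ≡ 327^2 = 106929 ≡ 51
51^128 ≡ 51^2 = 2601 ≡ 327
51^256 ≡ 327^2 = 106929 ≡ 51
310 = 256 + 32 + 16 + 4 + 2, so 51^310 ≡ 51·327·51·51·327 ≡ 51 (mod 379)
310^2 = 96100 ≡ 213
310^4 ≡ 213^2 = 45369 ≡ 268
310^8 ≡ 268^2 = 71824 ≡ 193
310^16 ≡ 193^2 = 37249 ≡ 107
310^32 ≡ 107^2 = 11449 ≡ 79
310^64 ≡ 79^2 = 6241 ≡ 177
310^128 ≡ 177^2 = 31329 ≡ 251
310^256 ≡ 251^2 = 63001 ≡ 87
305 = 256 + 32 + 16 + 1, so 310^305 ≡ 87·79·107·310 ≡ 193 (mod 379)
51·193 = 9843 ≡ 368 (mod 379)
177 ≠ 368, so verification fails.

invalid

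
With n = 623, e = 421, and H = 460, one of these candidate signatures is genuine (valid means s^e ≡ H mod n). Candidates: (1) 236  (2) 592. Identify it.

Candidate 1: Squares mod 623: 236^1≡236, 236^2≡249, 236^4≡324, 236^8≡312, 236^16≡156, 236^32≡39, 236^64≡275, 236^128≡242, 236^256≡2; 421 = 256 + 128 + 32 + 4 + 1, so 236^421 ≡ 2·242·39·324·236 ≡ 460 (mod 623)
  → matches H = 460
Candidate 2: Squares mod 623: 592^1≡592, 592^2≡338, 592^4≡235, 592^8≡401, 592^16≡67, 592^32≡128, 592^64≡186, 592^128≡331, 592^256≡536; 421 = 256 + 128 + 32 + 4 + 1, so 592^421 ≡ 536·331·128·235·592 ≡ 193 (mod 623)

1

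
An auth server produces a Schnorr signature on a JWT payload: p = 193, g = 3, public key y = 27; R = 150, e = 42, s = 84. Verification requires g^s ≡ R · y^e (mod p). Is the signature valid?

valid

g^s mod p:
3^2 = 9
3^4 ≡ 9^2 = 81
3^8 ≡ 81^2 = 6561 ≡ 192
3^16 ≡ 192^2 = 36864 ≡ 1
3^32 ≡ 1^2 = 1
3^64 ≡ 1^2 = 1
84 = 64 + 16 + 4, so 3^84 ≡ 1·1·81 ≡ 81 (mod 193)
R · y^e mod p:
27^2 = 729 ≡ 150
27^4 ≡ 150^2 = 22500 ≡ 112
27^8 ≡ 112^2 = 12544 ≡ 192
27^16 ≡ 192^2 = 36864 ≡ 1
27^32 ≡ 1^2 = 1
42 = 32 + 8 + 2, so 27^42 ≡ 1·192·150 ≡ 43 (mod 193)
150·43 = 6450 ≡ 81 (mod 193)
81 ≡ 81 (mod 193); signature holds.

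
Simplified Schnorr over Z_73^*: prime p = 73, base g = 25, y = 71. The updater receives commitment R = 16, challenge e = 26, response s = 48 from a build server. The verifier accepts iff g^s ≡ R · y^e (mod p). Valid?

yes

g^s mod p:
Squares mod 73: 25^1≡25, 25^2≡41, 25^4≡2, 25^8≡4, 25^16≡16, 25^32≡37
48 = 32 + 16, so 25^48 ≡ 37·16 ≡ 8 (mod 73)
R · y^e mod p:
Squares mod 73: 71^1≡71, 71^2≡4, 71^4≡16, 71^8≡37, 71^16≡55
26 = 16 + 8 + 2, so 71^26 ≡ 55·37·4 ≡ 37 (mod 73)
16·37 = 592 ≡ 8 (mod 73)
8 ≡ 8 (mod 73); signature holds.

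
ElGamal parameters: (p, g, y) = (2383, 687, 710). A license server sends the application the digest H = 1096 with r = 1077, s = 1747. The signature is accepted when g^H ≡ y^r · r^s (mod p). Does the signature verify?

Left side g^H mod p:
687^2 = 471969 ≡ 135
687^4 ≡ 135^2 = 18225 ≡ 1544
687^8 ≡ 1544^2 = 2383936 ≡ 936
687^16 ≡ 936^2 = 876096 ≡ 1535
687^32 ≡ 1535^2 = 2356225 ≡ 1821
687^64 ≡ 1821^2 = 3316041 ≡ 1288
687^128 ≡ 1288^2 = 1658944 ≡ 376
687^256 ≡ 376^2 = 141376 ≡ 779
687^512 ≡ 779^2 = 606841 ≡ 1559
687^1024 ≡ 1559^2 = 2430481 ≡ 2204
1096 = 1024 + 64 + 8, so 687^1096 ≡ 2204·1288·936 ≡ 659 (mod 2383)
Right side y^r · r^s mod p:
710^2 = 504100 ≡ 1287
710^4 ≡ 1287^2 = 1656369 ≡ 184
710^8 ≡ 184^2 = 33856 ≡ 494
710^16 ≡ 494^2 = 244036 ≡ 970
710^32 ≡ 970^2 = 940900 ≡ 1998
710^64 ≡ 1998^2 = 3992004 ≡ 479
710^128 ≡ 479^2 = 229441 ≡ 673
710^256 ≡ 673^2 = 452929 ≡ 159
710^512 ≡ 159^2 = 25281 ≡ 1451
710^1024 ≡ 1451^2 = 2105401 ≡ 1212
1077 = 1024 + 32 + 16 + 4 + 1, so 710^1077 ≡ 1212·1998·970·184·710 ≡ 1649 (mod 2383)
1077^2 = 1159929 ≡ 1791
1077^4 ≡ 1791^2 = 3207681 ≡ 163
1077^8 ≡ 163^2 = 26569 ≡ 356
1077^16 ≡ 356^2 = 126736 ≡ 437
1077^32 ≡ 437^2 = 190969 ≡ 329
1077^64 ≡ 329^2 = 108241 ≡ 1006
1077^128 ≡ 1006^2 = 1012036 ≡ 1644
1077^256 ≡ 1644^2 = 2702736 ≡ 414
1077^512 ≡ 414^2 = 171396 ≡ 2203
1077^1024 ≡ 2203^2 = 4853209 ≡ 1421
1747 = 1024 + 512 + 128 + 64 + 16 + 2 + 1, so 1077^1747 ≡ 1421·2203·1644·1006·437·1791·1077 ≡ 1288 (mod 2383)
1649·1288 = 2123912 ≡ 659 (mod 2383)
659 ≡ 659 (mod 2383), so the signature is genuine.

verifies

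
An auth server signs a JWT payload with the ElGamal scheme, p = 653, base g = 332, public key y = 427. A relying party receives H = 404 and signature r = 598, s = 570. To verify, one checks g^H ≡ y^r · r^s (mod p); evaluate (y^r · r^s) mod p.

628

Squares mod 653: 427^1≡427, 427^2≡142, 427^4≡574, 427^8≡364, 427^16≡590, 427^32≡51, 427^64≡642, 427^128≡121, 427^256≡275, 427^512≡530
598 = 512 + 64 + 16 + 4 + 2, so 427^598 ≡ 530·642·590·574·142 ≡ 347 (mod 653)
Squares mod 653: 598^1≡598, 598^2≡413, 598^4≡136, 598^8≡212, 598^16≡540, 598^32≡362, 598^64≡444, 598^128≡583, 598^256≡329, 598^512≡496
570 = 512 + 32 + 16 + 8 + 2, so 598^570 ≡ 496·362·540·212·413 ≡ 604 (mod 653)
y^r · r^s ≡ 347·604 = 209588 ≡ 628 (mod 653)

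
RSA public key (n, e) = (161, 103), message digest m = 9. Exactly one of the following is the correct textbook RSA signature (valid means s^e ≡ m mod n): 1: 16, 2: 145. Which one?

1

Candidate 1: 16^103 mod 161 = 9
  → matches m = 9
Candidate 2: 145^103 mod 161 = 152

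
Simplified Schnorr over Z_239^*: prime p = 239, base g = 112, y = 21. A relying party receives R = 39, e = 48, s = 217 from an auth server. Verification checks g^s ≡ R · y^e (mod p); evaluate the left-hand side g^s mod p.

172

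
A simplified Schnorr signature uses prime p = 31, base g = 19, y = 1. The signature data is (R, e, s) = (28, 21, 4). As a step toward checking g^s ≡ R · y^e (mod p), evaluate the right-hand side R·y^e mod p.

28

Squares mod 31: 1^1≡1, 1^2≡1, 1^4≡1, 1^8≡1, 1^16≡1
21 = 16 + 4 + 1, so 1^21 ≡ 1·1·1 ≡ 1 (mod 31)
R · y^e ≡ 28·1 = 28 ≡ 28 (mod 31)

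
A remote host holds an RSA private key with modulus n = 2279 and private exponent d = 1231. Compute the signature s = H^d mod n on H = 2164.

713

Squares mod 2279: H^1≡2164, H^2≡1830, H^4≡1049, H^8≡1923, H^16≡1391, H^32≡10, H^64≡100, H^128≡884, H^256≡2038, H^512≡1106, H^1024≡1692
1231 = 1024 + 128 + 64 + 8 + 4 + 2 + 1, so H^1231 ≡ 1692·884·100·1923·1049·1830·2164 ≡ 713 (mod 2279)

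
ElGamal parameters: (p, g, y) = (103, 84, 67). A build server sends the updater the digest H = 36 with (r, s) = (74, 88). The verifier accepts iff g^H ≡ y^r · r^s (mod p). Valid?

Left side g^H mod p:
84^36 mod 103 = 23
Right side y^r · r^s mod p:
67^74 mod 103 = 2
74^88 mod 103 = 18
2·18 = 36 ≡ 36 (mod 103)
23 ≠ 36, so verification fails.

no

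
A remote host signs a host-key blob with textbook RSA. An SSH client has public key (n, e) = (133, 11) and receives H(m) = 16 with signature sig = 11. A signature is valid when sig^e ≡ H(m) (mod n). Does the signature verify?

does not verify

sig^11 mod 133 = 121
121 ≠ 16, so verification fails.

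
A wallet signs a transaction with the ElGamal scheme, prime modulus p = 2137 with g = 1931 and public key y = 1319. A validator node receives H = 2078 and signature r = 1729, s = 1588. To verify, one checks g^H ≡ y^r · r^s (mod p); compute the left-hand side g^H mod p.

470

Squares mod 2137: 1931^1≡1931, 1931^2≡1833, 1931^4≡525, 1931^8≡2089, 1931^16≡167, 1931^32≡108, 1931^64≡979, 1931^128≡1065, 1931^256≡1615, 1931^512≡1085, 1931^1024≡1875, 1931^2048≡260
2078 = 2048 + 16 + 8 + 4 + 2, so 1931^2078 ≡ 260·167·2089·525·1833 ≡ 470 (mod 2137)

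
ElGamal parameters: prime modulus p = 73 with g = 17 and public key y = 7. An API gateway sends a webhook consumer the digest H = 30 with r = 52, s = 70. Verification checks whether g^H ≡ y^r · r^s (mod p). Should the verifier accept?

Left side g^H mod p:
17^2 = 289 ≡ 70
17^4 ≡ 70^2 = 4900 ≡ 9
17^8 ≡ 9^2 = 81 ≡ 8
17^16 ≡ 8^2 = 64
30 = 16 + 8 + 4 + 2, so 17^30 ≡ 64·8·9·70 ≡ 46 (mod 73)
Right side y^r · r^s mod p:
7^2 = 49
7^4 ≡ 49^2 = 2401 ≡ 65
7^8 ≡ 65^2 = 4225 ≡ 64
7^16 ≡ 64^2 = 4096 ≡ 8
7^32 ≡ 8^2 = 64
52 = 32 + 16 + 4, so 7^52 ≡ 64·8·65 ≡ 65 (mod 73)
52^2 = 2704 ≡ 3
52^4 ≡ 3^2 = 9
52^8 ≡ 9^2 = 81 ≡ 8
52^16 ≡ 8^2 = 64
52^32 ≡ 64^2 = 4096 ≡ 8
52^64 ≡ 8^2 = 64
70 = 64 + 4 + 2, so 52^70 ≡ 64·9·3 ≡ 49 (mod 73)
65·49 = 3185 ≡ 46 (mod 73)
46 ≡ 46 (mod 73), so the signature is genuine.

accept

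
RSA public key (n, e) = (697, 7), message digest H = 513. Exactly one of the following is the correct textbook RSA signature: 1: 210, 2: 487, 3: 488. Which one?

2

Candidate 1: Squares mod 697: 210^1≡210, 210^2≡189, 210^4≡174; 7 = 4 + 2 + 1, so 210^7 ≡ 174·189·210 ≡ 184 (mod 697)
Candidate 2: Squares mod 697: 487^1≡487, 487^2≡189, 487^4≡174; 7 = 4 + 2 + 1, so 487^7 ≡ 174·189·487 ≡ 513 (mod 697)
  → matches H = 513
Candidate 3: Squares mod 697: 488^1≡488, 488^2≡467, 488^4≡625; 7 = 4 + 2 + 1, so 488^7 ≡ 625·467·488 ≡ 262 (mod 697)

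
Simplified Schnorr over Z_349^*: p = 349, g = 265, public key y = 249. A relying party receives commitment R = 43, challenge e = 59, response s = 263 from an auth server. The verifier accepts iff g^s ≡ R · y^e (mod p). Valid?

g^s mod p:
265^2 = 70225 ≡ 76
265^4 ≡ 76^2 = 5776 ≡ 192
265^8 ≡ 192^2 = 36864 ≡ 219
265^16 ≡ 219^2 = 47961 ≡ 148
265^32 ≡ 148^2 = 21904 ≡ 266
265^64 ≡ 266^2 = 70756 ≡ 258
265^128 ≡ 258^2 = 66564 ≡ 254
265^256 ≡ 254^2 = 64516 ≡ 300
263 = 256 + 4 + 2 + 1, so 265^263 ≡ 300·192·76·265 ≡ 215 (mod 349)
R · y^e mod p:
249^2 = 62001 ≡ 228
249^4 ≡ 228^2 = 51984 ≡ 332
249^8 ≡ 332^2 = 110224 ≡ 289
249^16 ≡ 289^2 = 83521 ≡ 110
249^32 ≡ 110^2 = 12100 ≡ 234
59 = 32 + 16 + 8 + 2 + 1, so 249^59 ≡ 234·110·289·228·249 ≡ 249 (mod 349)
43·249 = 10707 ≡ 237 (mod 349)
215 ≠ 237; the check fails.

no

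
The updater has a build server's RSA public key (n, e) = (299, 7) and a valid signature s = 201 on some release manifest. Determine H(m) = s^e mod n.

20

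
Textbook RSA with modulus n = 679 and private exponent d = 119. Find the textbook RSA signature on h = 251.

Squares mod 679: h^1≡251, h^2≡533, h^4≡267, h^8≡673, h^16≡36, h^32≡617, h^64≡449
119 = 64 + 32 + 16 + 4 + 2 + 1, so h^119 ≡ 449·617·36·267·533·251 ≡ 83 (mod 679)

83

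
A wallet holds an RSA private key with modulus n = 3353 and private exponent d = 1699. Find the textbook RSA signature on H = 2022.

153

Squares mod 3353: H^1≡2022, H^2≡1177, H^4≡540, H^8≡3242, H^16≡2262, H^32≡3319, H^64≡1156, H^128≡1842, H^256≡3081, H^512≡218, H^1024≡582
1699 = 1024 + 512 + 128 + 32 + 2 + 1, so H^1699 ≡ 582·218·1842·3319·1177·2022 ≡ 153 (mod 3353)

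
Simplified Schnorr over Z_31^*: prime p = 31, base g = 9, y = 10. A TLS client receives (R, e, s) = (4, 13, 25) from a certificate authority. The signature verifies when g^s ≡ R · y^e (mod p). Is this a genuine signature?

g^s mod p:
9^2 = 81 ≡ 19
9^4 ≡ 19^2 = 361 ≡ 20
9^8 ≡ 20^2 = 400 ≡ 28
9^16 ≡ 28^2 = 784 ≡ 9
25 = 16 + 8 + 1, so 9^25 ≡ 9·28·9 ≡ 5 (mod 31)
R · y^e mod p:
10^2 = 100 ≡ 7
10^4 ≡ 7^2 = 49 ≡ 18
10^8 ≡ 18^2 = 324 ≡ 14
13 = 8 + 4 + 1, so 10^13 ≡ 14·18·10 ≡ 9 (mod 31)
4·9 = 36 ≡ 5 (mod 31)
5 ≡ 5 (mod 31); signature holds.

genuine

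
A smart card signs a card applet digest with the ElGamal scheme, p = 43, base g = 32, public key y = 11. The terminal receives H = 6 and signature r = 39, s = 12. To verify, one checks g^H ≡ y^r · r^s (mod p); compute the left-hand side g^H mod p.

4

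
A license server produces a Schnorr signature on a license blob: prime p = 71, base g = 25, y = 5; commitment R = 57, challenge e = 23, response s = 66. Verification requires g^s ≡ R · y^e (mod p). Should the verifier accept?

g^s mod p:
25^2 = 625 ≡ 57
25^4 ≡ 57^2 = 3249 ≡ 54
25^8 ≡ 54^2 = 2916 ≡ 5
25^16 ≡ 5^2 = 25
25^32 ≡ 25^2 = 625 ≡ 57
25^64 ≡ 57^2 = 3249 ≡ 54
66 = 64 + 2, so 25^66 ≡ 54·57 ≡ 25 (mod 71)
R · y^e mod p:
5^2 = 25
5^4 ≡ 25^2 = 625 ≡ 57
5^8 ≡ 57^2 = 3249 ≡ 54
5^16 ≡ 54^2 = 2916 ≡ 5
23 = 16 + 4 + 2 + 1, so 5^23 ≡ 5·57·25·5 ≡ 54 (mod 71)
57·54 = 3078 ≡ 25 (mod 71)
25 ≡ 25 (mod 71); signature holds.

accept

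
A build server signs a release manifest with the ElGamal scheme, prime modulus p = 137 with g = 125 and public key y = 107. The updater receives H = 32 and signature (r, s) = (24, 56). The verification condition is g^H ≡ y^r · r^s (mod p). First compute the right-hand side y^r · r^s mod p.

73

107^2 = 11449 ≡ 78
107^4 ≡ 78^2 = 6084 ≡ 56
107^8 ≡ 56^2 = 3136 ≡ 122
107^16 ≡ 122^2 = 14884 ≡ 88
24 = 16 + 8, so 107^24 ≡ 88·122 ≡ 50 (mod 137)
24^2 = 576 ≡ 28
24^4 ≡ 28^2 = 784 ≡ 99
24^8 ≡ 99^2 = 9801 ≡ 74
24^16 ≡ 74^2 = 5476 ≡ 133
24^32 ≡ 133^2 = 17689 ≡ 16
56 = 32 + 16 + 8, so 24^56 ≡ 16·133·74 ≡ 59 (mod 137)
y^r · r^s ≡ 50·59 = 2950 ≡ 73 (mod 137)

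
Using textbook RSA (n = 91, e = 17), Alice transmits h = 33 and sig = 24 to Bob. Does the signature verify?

sig^2 ≡ 24^2 = 576 ≡ 30
sig^4 ≡ 30^2 = 900 ≡ 81
sig^8 ≡ 81^2 = 6561 ≡ 9
sig^16 ≡ 9^2 = 81
17 = 16 + 1, so sig^17 ≡ 81·24 ≡ 33 (mod 91)
Since 33 equals the digest 33, verification succeeds.

verifies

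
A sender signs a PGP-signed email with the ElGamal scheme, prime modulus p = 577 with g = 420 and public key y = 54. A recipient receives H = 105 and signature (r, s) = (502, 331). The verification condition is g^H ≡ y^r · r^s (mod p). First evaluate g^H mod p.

Squares mod 577: 420^1≡420, 420^2≡415, 420^4≡279, 420^8≡523, 420^16≡31, 420^32≡384, 420^64≡321
105 = 64 + 32 + 8 + 1, so 420^105 ≡ 321·384·523·420 ≡ 373 (mod 577)

373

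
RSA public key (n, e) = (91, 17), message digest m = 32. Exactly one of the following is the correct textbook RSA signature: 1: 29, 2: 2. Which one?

2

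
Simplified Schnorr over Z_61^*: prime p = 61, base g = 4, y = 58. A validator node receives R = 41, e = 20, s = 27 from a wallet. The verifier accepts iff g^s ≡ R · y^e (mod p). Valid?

g^s mod p:
4^27 mod 61 = 41
R · y^e mod p:
58^20 mod 61 = 1
41·1 = 41 ≡ 41 (mod 61)
41 ≡ 41 (mod 61); signature holds.

yes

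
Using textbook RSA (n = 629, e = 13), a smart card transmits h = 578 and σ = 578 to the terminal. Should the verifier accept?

accept

σ^2 ≡ 578^2 = 334084 ≡ 85
σ^4 ≡ 85^2 = 7225 ≡ 306
σ^8 ≡ 306^2 = 93636 ≡ 544
13 = 8 + 4 + 1, so σ^13 ≡ 544·306·578 ≡ 578 (mod 629)
578 = h, so the signature checks out.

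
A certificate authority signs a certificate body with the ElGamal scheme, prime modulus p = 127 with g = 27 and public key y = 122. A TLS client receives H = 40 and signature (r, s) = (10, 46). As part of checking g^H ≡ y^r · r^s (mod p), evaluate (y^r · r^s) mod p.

50

122^2 = 14884 ≡ 25
122^4 ≡ 25^2 = 625 ≡ 117
122^8 ≡ 117^2 = 13689 ≡ 100
10 = 8 + 2, so 122^10 ≡ 100·25 ≡ 87 (mod 127)
10^2 = 100
10^4 ≡ 100^2 = 10000 ≡ 94
10^8 ≡ 94^2 = 8836 ≡ 73
10^16 ≡ 73^2 = 5329 ≡ 122
10^32 ≡ 122^2 = 14884 ≡ 25
46 = 32 + 8 + 4 + 2, so 10^46 ≡ 25·73·94·100 ≡ 94 (mod 127)
y^r · r^s ≡ 87·94 = 8178 ≡ 50 (mod 127)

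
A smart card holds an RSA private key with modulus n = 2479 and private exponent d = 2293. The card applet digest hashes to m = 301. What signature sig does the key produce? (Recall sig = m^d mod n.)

315

m^2 ≡ 301^2 = 90601 ≡ 1357
m^4 ≡ 1357^2 = 1841449 ≡ 2031
m^8 ≡ 2031^2 = 4124961 ≡ 2384
m^16 ≡ 2384^2 = 5683456 ≡ 1588
m^32 ≡ 1588^2 = 2521744 ≡ 601
m^64 ≡ 601^2 = 361201 ≡ 1746
m^128 ≡ 1746^2 = 3048516 ≡ 1825
m^256 ≡ 1825^2 = 3330625 ≡ 1328
m^512 ≡ 1328^2 = 1763584 ≡ 1015
m^1024 ≡ 1015^2 = 1030225 ≡ 1440
m^2048 ≡ 1440^2 = 2073600 ≡ 1156
2293 = 2048 + 128 + 64 + 32 + 16 + 4 + 1, so m^2293 ≡ 1156·1825·1746·601·1588·2031·301 ≡ 315 (mod 2479)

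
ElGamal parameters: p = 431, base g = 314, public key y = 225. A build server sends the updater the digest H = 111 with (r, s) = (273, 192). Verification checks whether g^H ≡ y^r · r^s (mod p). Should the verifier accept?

reject

Left side g^H mod p:
314^2 = 98596 ≡ 328
314^4 ≡ 328^2 = 107584 ≡ 265
314^8 ≡ 265^2 = 70225 ≡ 403
314^16 ≡ 403^2 = 162409 ≡ 353
314^32 ≡ 353^2 = 124609 ≡ 50
314^64 ≡ 50^2 = 2500 ≡ 345
111 = 64 + 32 + 8 + 4 + 2 + 1, so 314^111 ≡ 345·50·403·265·328·314 ≡ 294 (mod 431)
Right side y^r · r^s mod p:
225^2 = 50625 ≡ 198
225^4 ≡ 198^2 = 39204 ≡ 414
225^8 ≡ 414^2 = 171396 ≡ 289
225^16 ≡ 289^2 = 83521 ≡ 338
225^32 ≡ 338^2 = 114244 ≡ 29
225^64 ≡ 29^2 = 841 ≡ 410
225^128 ≡ 410^2 = 168100 ≡ 10
225^256 ≡ 10^2 = 100
273 = 256 + 16 + 1, so 225^273 ≡ 100·338·225 ≡ 5 (mod 431)
273^2 = 74529 ≡ 397
273^4 ≡ 397^2 = 157609 ≡ 294
273^8 ≡ 294^2 = 86436 ≡ 236
273^16 ≡ 236^2 = 55696 ≡ 97
273^32 ≡ 97^2 = 9409 ≡ 358
273^64 ≡ 358^2 = 128164 ≡ 157
273^128 ≡ 157^2 = 24649 ≡ 82
192 = 128 + 64, so 273^192 ≡ 82·157 ≡ 375 (mod 431)
5·375 = 1875 ≡ 151 (mod 431)
294 ≠ 151, so verification fails.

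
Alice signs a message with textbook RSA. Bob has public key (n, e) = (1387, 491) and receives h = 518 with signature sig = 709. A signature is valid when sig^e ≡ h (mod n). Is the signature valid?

valid

sig^491 mod 1387 = 518
Since 518 equals the digest 518, verification succeeds.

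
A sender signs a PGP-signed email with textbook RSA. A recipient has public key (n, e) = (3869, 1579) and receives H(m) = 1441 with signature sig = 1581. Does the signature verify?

verifies

sig^2 ≡ 1581^2 = 2499561 ≡ 187
sig^4 ≡ 187^2 = 34969 ≡ 148
sig^8 ≡ 148^2 = 21904 ≡ 2559
sig^16 ≡ 2559^2 = 6548481 ≡ 2133
sig^32 ≡ 2133^2 = 4549689 ≡ 3614
sig^64 ≡ 3614^2 = 13060996 ≡ 3121
sig^128 ≡ 3121^2 = 9740641 ≡ 2368
sig^256 ≡ 2368^2 = 5607424 ≡ 1243
sig^512 ≡ 1243^2 = 1545049 ≡ 1318
sig^1024 ≡ 1318^2 = 1737124 ≡ 3812
1579 = 1024 + 512 + 32 + 8 + 2 + 1, so sig^1579 ≡ 3812·1318·3614·2559·187·1581 ≡ 1441 (mod 3869)
Since 1441 equals the digest 1441, verification succeeds.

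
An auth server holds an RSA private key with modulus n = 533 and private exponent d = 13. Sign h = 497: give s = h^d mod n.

367

h^13 mod 533 = 367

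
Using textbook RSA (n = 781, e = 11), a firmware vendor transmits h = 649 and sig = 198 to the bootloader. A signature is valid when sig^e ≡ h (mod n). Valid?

Squares mod 781: sig^1≡198, sig^2≡154, sig^4≡286, sig^8≡572
11 = 8 + 2 + 1, so sig^11 ≡ 572·154·198 ≡ 132 (mod 781)
sig^11 mod 781 = 132, but h = 649.

no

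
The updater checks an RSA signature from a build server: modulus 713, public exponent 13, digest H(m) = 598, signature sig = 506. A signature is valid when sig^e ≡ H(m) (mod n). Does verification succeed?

passes

sig^13 mod 713 = 598
Since 598 equals the digest 598, verification succeeds.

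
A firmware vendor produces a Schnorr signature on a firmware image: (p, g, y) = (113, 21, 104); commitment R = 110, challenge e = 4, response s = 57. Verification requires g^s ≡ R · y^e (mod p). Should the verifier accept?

accept

g^s mod p:
21^2 = 441 ≡ 102
21^4 ≡ 102^2 = 10404 ≡ 8
21^8 ≡ 8^2 = 64
21^16 ≡ 64^2 = 4096 ≡ 28
21^32 ≡ 28^2 = 784 ≡ 106
57 = 32 + 16 + 8 + 1, so 21^57 ≡ 106·28·64·21 ≡ 92 (mod 113)
R · y^e mod p:
104^2 = 10816 ≡ 81
104^4 ≡ 81^2 = 6561 ≡ 7
110·7 = 770 ≡ 92 (mod 113)
92 ≡ 92 (mod 113); signature holds.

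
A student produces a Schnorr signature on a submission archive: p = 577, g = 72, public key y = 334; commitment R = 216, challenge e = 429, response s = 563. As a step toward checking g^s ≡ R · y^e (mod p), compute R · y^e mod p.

Squares mod 577: 334^1≡334, 334^2≡195, 334^4≡520, 334^8≡364, 334^16≡363, 334^32≡213, 334^64≡363, 334^128≡213, 334^256≡363
429 = 256 + 128 + 32 + 8 + 4 + 1, so 334^429 ≡ 363·213·213·364·520·334 ≡ 65 (mod 577)
R · y^e ≡ 216·65 = 14040 ≡ 192 (mod 577)

192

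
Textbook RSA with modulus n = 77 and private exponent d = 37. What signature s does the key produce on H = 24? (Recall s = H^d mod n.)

73

Squares mod 77: H^1≡24, H^2≡37, H^4≡60, H^8≡58, H^16≡53, H^32≡37
37 = 32 + 4 + 1, so H^37 ≡ 37·60·24 ≡ 73 (mod 77)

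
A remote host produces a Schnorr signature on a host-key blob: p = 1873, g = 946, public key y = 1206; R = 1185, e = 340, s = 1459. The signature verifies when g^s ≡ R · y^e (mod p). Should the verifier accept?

g^s mod p:
946^2 = 894916 ≡ 1495
946^4 ≡ 1495^2 = 2235025 ≡ 536
946^8 ≡ 536^2 = 287296 ≡ 727
946^16 ≡ 727^2 = 528529 ≡ 343
946^32 ≡ 343^2 = 117649 ≡ 1523
946^64 ≡ 1523^2 = 2319529 ≡ 755
946^128 ≡ 755^2 = 570025 ≡ 633
946^256 ≡ 633^2 = 400689 ≡ 1740
946^512 ≡ 1740^2 = 3027600 ≡ 832
946^1024 ≡ 832^2 = 692224 ≡ 1087
1459 = 1024 + 256 + 128 + 32 + 16 + 2 + 1, so 946^1459 ≡ 1087·1740·633·1523·343·1495·946 ≡ 905 (mod 1873)
R · y^e mod p:
1206^2 = 1454436 ≡ 988
1206^4 ≡ 988^2 = 976144 ≡ 311
1206^8 ≡ 311^2 = 96721 ≡ 1198
1206^16 ≡ 1198^2 = 1435204 ≡ 486
1206^32 ≡ 486^2 = 236196 ≡ 198
1206^64 ≡ 198^2 = 39204 ≡ 1744
1206^128 ≡ 1744^2 = 3041536 ≡ 1657
1206^256 ≡ 1657^2 = 2745649 ≡ 1704
340 = 256 + 64 + 16 + 4, so 1206^340 ≡ 1704·1744·486·311 ≡ 633 (mod 1873)
1185·633 = 750105 ≡ 905 (mod 1873)
905 ≡ 905 (mod 1873); signature holds.

accept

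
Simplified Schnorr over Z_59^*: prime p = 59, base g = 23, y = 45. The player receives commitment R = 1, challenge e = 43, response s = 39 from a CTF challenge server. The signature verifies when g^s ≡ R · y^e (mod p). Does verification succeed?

g^s mod p:
23^2 = 529 ≡ 57
23^4 ≡ 57^2 = 3249 ≡ 4
23^8 ≡ 4^2 = 16
23^16 ≡ 16^2 = 256 ≡ 20
23^32 ≡ 20^2 = 400 ≡ 46
39 = 32 + 4 + 2 + 1, so 23^39 ≡ 46·4·57·23 ≡ 32 (mod 59)
R · y^e mod p:
45^2 = 2025 ≡ 19
45^4 ≡ 19^2 = 361 ≡ 7
45^8 ≡ 7^2 = 49
45^16 ≡ 49^2 = 2401 ≡ 41
45^32 ≡ 41^2 = 1681 ≡ 29
43 = 32 + 8 + 2 + 1, so 45^43 ≡ 29·49·19·45 ≡ 27 (mod 59)
1·27 = 27 ≡ 27 (mod 59)
32 ≠ 27; the check fails.

fails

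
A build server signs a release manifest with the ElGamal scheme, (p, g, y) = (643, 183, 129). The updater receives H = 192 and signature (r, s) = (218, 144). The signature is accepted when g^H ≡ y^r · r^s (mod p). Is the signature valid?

Left side g^H mod p:
183^2 = 33489 ≡ 53
183^4 ≡ 53^2 = 2809 ≡ 237
183^8 ≡ 237^2 = 56169 ≡ 228
183^16 ≡ 228^2 = 51984 ≡ 544
183^32 ≡ 544^2 = 295936 ≡ 156
183^64 ≡ 156^2 = 24336 ≡ 545
183^128 ≡ 545^2 = 297025 ≡ 602
192 = 128 + 64, so 183^192 ≡ 602·545 ≡ 160 (mod 643)
Right side y^r · r^s mod p:
129^2 = 16641 ≡ 566
129^4 ≡ 566^2 = 320356 ≡ 142
129^8 ≡ 142^2 = 20164 ≡ 231
129^16 ≡ 231^2 = 53361 ≡ 635
129^32 ≡ 635^2 = 403225 ≡ 64
129^64 ≡ 64^2 = 4096 ≡ 238
129^128 ≡ 238^2 = 56644 ≡ 60
218 = 128 + 64 + 16 + 8 + 2, so 129^218 ≡ 60·238·635·231·566 ≡ 142 (mod 643)
218^2 = 47524 ≡ 585
218^4 ≡ 585^2 = 342225 ≡ 149
218^8 ≡ 149^2 = 22201 ≡ 339
218^16 ≡ 339^2 = 114921 ≡ 467
218^32 ≡ 467^2 = 218089 ≡ 112
218^64 ≡ 112^2 = 12544 ≡ 327
218^128 ≡ 327^2 = 106929 ≡ 191
144 = 128 + 16, so 218^144 ≡ 191·467 ≡ 463 (mod 643)
142·463 = 65746 ≡ 160 (mod 643)
160 ≡ 160 (mod 643), so the signature is genuine.

valid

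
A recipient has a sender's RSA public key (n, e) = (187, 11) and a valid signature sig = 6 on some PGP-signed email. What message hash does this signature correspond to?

39

Squares mod 187: sig^1≡6, sig^2≡36, sig^4≡174, sig^8≡169
11 = 8 + 2 + 1, so sig^11 ≡ 169·36·6 ≡ 39 (mod 187)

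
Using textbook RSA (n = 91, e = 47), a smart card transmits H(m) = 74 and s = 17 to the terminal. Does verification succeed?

Squares mod 91: s^1≡17, s^2≡16, s^4≡74, s^8≡16, s^16≡74, s^32≡16
47 = 32 + 8 + 4 + 2 + 1, so s^47 ≡ 16·16·74·16·17 ≡ 75 (mod 91)
75 ≠ 74, so verification fails.

fails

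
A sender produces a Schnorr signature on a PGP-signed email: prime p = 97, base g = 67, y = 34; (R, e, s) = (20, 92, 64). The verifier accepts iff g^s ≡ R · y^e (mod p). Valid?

g^s mod p:
Squares mod 97: 67^1≡67, 67^2≡27, 67^4≡50, 67^8≡75, 67^16≡96, 67^32≡1, 67^64≡1
67^64 ≡ 1 (mod 97)
R · y^e mod p:
Squares mod 97: 34^1≡34, 34^2≡89, 34^4≡64, 34^8≡22, 34^16≡96, 34^32≡1, 34^64≡1
92 = 64 + 16 + 8 + 4, so 34^92 ≡ 1·96·22·64 ≡ 47 (mod 97)
20·47 = 940 ≡ 67 (mod 97)
1 ≠ 67; the check fails.

no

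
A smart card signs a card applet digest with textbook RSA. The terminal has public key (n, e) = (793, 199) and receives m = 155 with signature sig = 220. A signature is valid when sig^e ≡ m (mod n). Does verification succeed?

passes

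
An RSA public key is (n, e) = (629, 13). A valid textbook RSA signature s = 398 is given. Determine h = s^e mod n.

s^13 mod 629 = 210

210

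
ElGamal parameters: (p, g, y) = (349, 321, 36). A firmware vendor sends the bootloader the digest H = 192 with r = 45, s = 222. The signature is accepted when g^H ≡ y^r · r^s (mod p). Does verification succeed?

fails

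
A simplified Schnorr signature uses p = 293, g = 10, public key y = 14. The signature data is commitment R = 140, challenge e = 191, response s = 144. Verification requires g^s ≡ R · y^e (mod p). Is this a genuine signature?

forged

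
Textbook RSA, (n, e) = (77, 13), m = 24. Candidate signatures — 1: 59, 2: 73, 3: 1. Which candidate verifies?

2

Candidate 1: 59^13 mod 77 = 31
Candidate 2: 73^13 mod 77 = 24
  → matches m = 24
Candidate 3: 1^13 mod 77 = 1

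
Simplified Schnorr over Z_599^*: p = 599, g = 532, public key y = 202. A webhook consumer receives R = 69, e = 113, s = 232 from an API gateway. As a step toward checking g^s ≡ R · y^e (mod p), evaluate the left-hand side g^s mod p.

532^2 = 283024 ≡ 296
532^4 ≡ 296^2 = 87616 ≡ 162
532^8 ≡ 162^2 = 26244 ≡ 487
532^16 ≡ 487^2 = 237169 ≡ 564
532^32 ≡ 564^2 = 318096 ≡ 27
532^64 ≡ 27^2 = 729 ≡ 130
532^128 ≡ 130^2 = 16900 ≡ 128
232 = 128 + 64 + 32 + 8, so 532^232 ≡ 128·130·27·487 ≡ 234 (mod 599)

234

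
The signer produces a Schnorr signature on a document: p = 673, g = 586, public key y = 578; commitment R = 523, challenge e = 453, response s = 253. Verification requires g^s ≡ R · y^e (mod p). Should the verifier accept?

reject

g^s mod p:
586^2 = 343396 ≡ 166
586^4 ≡ 166^2 = 27556 ≡ 636
586^8 ≡ 636^2 = 404496 ≡ 23
586^16 ≡ 23^2 = 529
586^32 ≡ 529^2 = 279841 ≡ 546
586^64 ≡ 546^2 = 298116 ≡ 650
586^128 ≡ 650^2 = 422500 ≡ 529
253 = 128 + 64 + 32 + 16 + 8 + 4 + 1, so 586^253 ≡ 529·650·546·529·23·636·586 ≡ 338 (mod 673)
R · y^e mod p:
578^2 = 334084 ≡ 276
578^4 ≡ 276^2 = 76176 ≡ 127
578^8 ≡ 127^2 = 16129 ≡ 650
578^16 ≡ 650^2 = 422500 ≡ 529
578^32 ≡ 529^2 = 279841 ≡ 546
578^64 ≡ 546^2 = 298116 ≡ 650
578^128 ≡ 650^2 = 422500 ≡ 529
578^256 ≡ 529^2 = 279841 ≡ 546
453 = 256 + 128 + 64 + 4 + 1, so 578^453 ≡ 546·529·650·127·578 ≡ 49 (mod 673)
523·49 = 25627 ≡ 53 (mod 673)
338 ≠ 53; the check fails.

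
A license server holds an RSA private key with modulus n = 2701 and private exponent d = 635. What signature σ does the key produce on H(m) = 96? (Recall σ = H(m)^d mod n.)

505

(H(m))^2 ≡ 96^2 = 9216 ≡ 1113
(H(m))^4 ≡ 1113^2 = 1238769 ≡ 1711
(H(m))^8 ≡ 1711^2 = 2927521 ≡ 2338
(H(m))^16 ≡ 2338^2 = 5466244 ≡ 2121
(H(m))^32 ≡ 2121^2 = 4498641 ≡ 1476
(H(m))^64 ≡ 1476^2 = 2178576 ≡ 1570
(H(m))^128 ≡ 1570^2 = 2464900 ≡ 1588
(H(m))^256 ≡ 1588^2 = 2521744 ≡ 1711
(H(m))^512 ≡ 1711^2 = 2927521 ≡ 2338
635 = 512 + 64 + 32 + 16 + 8 + 2 + 1, so (H(m))^635 ≡ 2338·1570·1476·2121·2338·1113·96 ≡ 505 (mod 2701)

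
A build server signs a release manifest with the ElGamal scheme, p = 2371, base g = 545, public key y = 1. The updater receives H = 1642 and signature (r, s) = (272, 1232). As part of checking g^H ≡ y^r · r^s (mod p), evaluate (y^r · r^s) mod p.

1^2 = 1
1^4 ≡ 1^2 = 1
1^8 ≡ 1^2 = 1
1^16 ≡ 1^2 = 1
1^32 ≡ 1^2 = 1
1^64 ≡ 1^2 = 1
1^128 ≡ 1^2 = 1
1^256 ≡ 1^2 = 1
272 = 256 + 16, so 1^272 ≡ 1·1 ≡ 1 (mod 2371)
272^2 = 73984 ≡ 483
272^4 ≡ 483^2 = 233289 ≡ 931
272^8 ≡ 931^2 = 866761 ≡ 1346
272^16 ≡ 1346^2 = 1811716 ≡ 272
272^32 ≡ 272^2 = 73984 ≡ 483
272^64 ≡ 483^2 = 233289 ≡ 931
272^128 ≡ 931^2 = 866761 ≡ 1346
272^256 ≡ 1346^2 = 1811716 ≡ 272
272^512 ≡ 272^2 = 73984 ≡ 483
272^1024 ≡ 483^2 = 233289 ≡ 931
1232 = 1024 + 128 + 64 + 16, so 272^1232 ≡ 931·1346·931·272 ≡ 483 (mod 2371)
y^r · r^s ≡ 1·483 = 483 ≡ 483 (mod 2371)

483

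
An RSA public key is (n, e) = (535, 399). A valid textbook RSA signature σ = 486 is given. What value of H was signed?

236

Squares mod 535: σ^1≡486, σ^2≡261, σ^4≡176, σ^8≡481, σ^16≡241, σ^32≡301, σ^64≡186, σ^128≡356, σ^256≡476
399 = 256 + 128 + 8 + 4 + 2 + 1, so σ^399 ≡ 476·356·481·176·261·486 ≡ 236 (mod 535)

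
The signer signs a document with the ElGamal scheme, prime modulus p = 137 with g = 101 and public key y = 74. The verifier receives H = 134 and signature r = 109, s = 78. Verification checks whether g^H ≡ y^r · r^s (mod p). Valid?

Left side g^H mod p:
101^2 = 10201 ≡ 63
101^4 ≡ 63^2 = 3969 ≡ 133
101^8 ≡ 133^2 = 17689 ≡ 16
101^16 ≡ 16^2 = 256 ≡ 119
101^32 ≡ 119^2 = 14161 ≡ 50
101^64 ≡ 50^2 = 2500 ≡ 34
101^128 ≡ 34^2 = 1156 ≡ 60
134 = 128 + 4 + 2, so 101^134 ≡ 60·133·63 ≡ 87 (mod 137)
Right side y^r · r^s mod p:
74^2 = 5476 ≡ 133
74^4 ≡ 133^2 = 17689 ≡ 16
74^8 ≡ 16^2 = 256 ≡ 119
74^16 ≡ 119^2 = 14161 ≡ 50
74^32 ≡ 50^2 = 2500 ≡ 34
74^64 ≡ 34^2 = 1156 ≡ 60
109 = 64 + 32 + 8 + 4 + 1, so 74^109 ≡ 60·34·119·16·74 ≡ 59 (mod 137)
109^2 = 11881 ≡ 99
109^4 ≡ 99^2 = 9801 ≡ 74
109^8 ≡ 74^2 = 5476 ≡ 133
109^16 ≡ 133^2 = 17689 ≡ 16
109^32 ≡ 16^2 = 256 ≡ 119
109^64 ≡ 119^2 = 14161 ≡ 50
78 = 64 + 8 + 4 + 2, so 109^78 ≡ 50·133·74·99 ≡ 15 (mod 137)
59·15 = 885 ≡ 63 (mod 137)
87 ≠ 63, so verification fails.

no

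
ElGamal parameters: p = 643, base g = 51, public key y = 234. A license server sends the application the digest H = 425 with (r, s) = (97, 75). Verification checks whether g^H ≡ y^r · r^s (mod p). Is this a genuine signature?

genuine

Left side g^H mod p:
51^425 mod 643 = 484
Right side y^r · r^s mod p:
234^97 mod 643 = 380
97^75 mod 643 = 360
380·360 = 136800 ≡ 484 (mod 643)
484 ≡ 484 (mod 643), so the signature is genuine.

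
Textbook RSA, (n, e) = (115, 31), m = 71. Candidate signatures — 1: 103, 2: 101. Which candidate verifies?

2

Candidate 1: 103^31 mod 115 = 42
Candidate 2: 101^31 mod 115 = 71
  → matches m = 71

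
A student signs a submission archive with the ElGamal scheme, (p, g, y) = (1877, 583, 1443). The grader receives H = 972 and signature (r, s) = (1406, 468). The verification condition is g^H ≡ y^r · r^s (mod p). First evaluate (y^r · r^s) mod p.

755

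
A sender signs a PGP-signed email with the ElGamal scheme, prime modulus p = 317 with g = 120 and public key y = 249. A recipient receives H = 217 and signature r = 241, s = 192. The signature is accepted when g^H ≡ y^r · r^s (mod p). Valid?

Left side g^H mod p:
120^2 = 14400 ≡ 135
120^4 ≡ 135^2 = 18225 ≡ 156
120^8 ≡ 156^2 = 24336 ≡ 244
120^16 ≡ 244^2 = 59536 ≡ 257
120^32 ≡ 257^2 = 66049 ≡ 113
120^64 ≡ 113^2 = 12769 ≡ 89
120^128 ≡ 89^2 = 7921 ≡ 313
217 = 128 + 64 + 16 + 8 + 1, so 120^217 ≡ 313·89·257·244·120 ≡ 88 (mod 317)
Right side y^r · r^s mod p:
249^2 = 62001 ≡ 186
249^4 ≡ 186^2 = 34596 ≡ 43
249^8 ≡ 43^2 = 1849 ≡ 264
249^16 ≡ 264^2 = 69696 ≡ 273
249^32 ≡ 273^2 = 74529 ≡ 34
249^64 ≡ 34^2 = 1156 ≡ 205
249^128 ≡ 205^2 = 42025 ≡ 181
241 = 128 + 64 + 32 + 16 + 1, so 249^241 ≡ 181·205·34·273·249 ≡ 170 (mod 317)
241^2 = 58081 ≡ 70
241^4 ≡ 70^2 = 4900 ≡ 145
241^8 ≡ 145^2 = 21025 ≡ 103
241^16 ≡ 103^2 = 10609 ≡ 148
241^32 ≡ 148^2 = 21904 ≡ 31
241^64 ≡ 31^2 = 961 ≡ 10
241^128 ≡ 10^2 = 100
192 = 128 + 64, so 241^192 ≡ 100·10 ≡ 49 (mod 317)
170·49 = 8330 ≡ 88 (mod 317)
88 ≡ 88 (mod 317), so the signature is genuine.

yes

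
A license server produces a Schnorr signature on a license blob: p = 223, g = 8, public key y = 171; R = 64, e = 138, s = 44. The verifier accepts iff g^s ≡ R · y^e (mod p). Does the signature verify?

verifies

g^s mod p:
8^2 = 64
8^4 ≡ 64^2 = 4096 ≡ 82
8^8 ≡ 82^2 = 6724 ≡ 34
8^16 ≡ 34^2 = 1156 ≡ 41
8^32 ≡ 41^2 = 1681 ≡ 120
44 = 32 + 8 + 4, so 8^44 ≡ 120·34·82 ≡ 60 (mod 223)
R · y^e mod p:
171^2 = 29241 ≡ 28
171^4 ≡ 28^2 = 784 ≡ 115
171^8 ≡ 115^2 = 13225 ≡ 68
171^16 ≡ 68^2 = 4624 ≡ 164
171^32 ≡ 164^2 = 26896 ≡ 136
171^64 ≡ 136^2 = 18496 ≡ 210
171^128 ≡ 210^2 = 44100 ≡ 169
138 = 128 + 8 + 2, so 171^138 ≡ 169·68·28 ≡ 210 (mod 223)
64·210 = 13440 ≡ 60 (mod 223)
60 ≡ 60 (mod 223); signature holds.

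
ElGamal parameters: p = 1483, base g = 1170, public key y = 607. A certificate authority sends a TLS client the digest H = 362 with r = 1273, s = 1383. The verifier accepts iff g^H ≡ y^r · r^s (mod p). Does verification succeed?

passes

Left side g^H mod p:
1170^2 = 1368900 ≡ 91
1170^4 ≡ 91^2 = 8281 ≡ 866
1170^8 ≡ 866^2 = 749956 ≡ 1041
1170^16 ≡ 1041^2 = 1083681 ≡ 1091
1170^32 ≡ 1091^2 = 1190281 ≡ 915
1170^64 ≡ 915^2 = 837225 ≡ 813
1170^128 ≡ 813^2 = 660969 ≡ 1034
1170^256 ≡ 1034^2 = 1069156 ≡ 1396
362 = 256 + 64 + 32 + 8 + 2, so 1170^362 ≡ 1396·813·915·1041·91 ≡ 1375 (mod 1483)
Right side y^r · r^s mod p:
607^2 = 368449 ≡ 665
607^4 ≡ 665^2 = 442225 ≡ 291
607^8 ≡ 291^2 = 84681 ≡ 150
607^16 ≡ 150^2 = 22500 ≡ 255
607^32 ≡ 255^2 = 65025 ≡ 1256
607^64 ≡ 1256^2 = 1577536 ≡ 1107
607^128 ≡ 1107^2 = 1225449 ≡ 491
607^256 ≡ 491^2 = 241081 ≡ 835
607^512 ≡ 835^2 = 697225 ≡ 215
607^1024 ≡ 215^2 = 46225 ≡ 252
1273 = 1024 + 128 + 64 + 32 + 16 + 8 + 1, so 607^1273 ≡ 252·491·1107·1256·255·150·607 ≡ 1444 (mod 1483)
1273^2 = 1620529 ≡ 1093
1273^4 ≡ 1093^2 = 1194649 ≡ 834
1273^8 ≡ 834^2 = 695556 ≡ 29
1273^16 ≡ 29^2 = 841
1273^32 ≡ 841^2 = 707281 ≡ 1373
1273^64 ≡ 1373^2 = 1885129 ≡ 236
1273^128 ≡ 236^2 = 55696 ≡ 825
1273^256 ≡ 825^2 = 680625 ≡ 1411
1273^512 ≡ 1411^2 = 1990921 ≡ 735
1273^1024 ≡ 735^2 = 540225 ≡ 413
1383 = 1024 + 256 + 64 + 32 + 4 + 2 + 1, so 1273^1383 ≡ 413·1411·236·1373·834·1093·1273 ≡ 345 (mod 1483)
1444·345 = 498180 ≡ 1375 (mod 1483)
1375 ≡ 1375 (mod 1483), so the signature is genuine.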